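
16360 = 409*40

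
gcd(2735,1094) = 547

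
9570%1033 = 273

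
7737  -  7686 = 51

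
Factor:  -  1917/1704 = -2^(-3)*3^2 = -9/8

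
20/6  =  3 + 1/3 = 3.33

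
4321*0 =0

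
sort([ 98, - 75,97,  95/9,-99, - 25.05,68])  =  [  -  99 , - 75, - 25.05,95/9,68,97 , 98]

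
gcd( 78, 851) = 1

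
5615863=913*6151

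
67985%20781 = 5642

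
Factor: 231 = 3^1*7^1 * 11^1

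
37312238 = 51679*722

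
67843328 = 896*75718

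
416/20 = 20+4/5 = 20.80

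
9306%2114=850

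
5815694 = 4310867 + 1504827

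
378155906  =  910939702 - 532783796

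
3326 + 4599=7925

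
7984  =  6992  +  992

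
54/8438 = 27/4219 = 0.01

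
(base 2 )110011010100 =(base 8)6324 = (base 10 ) 3284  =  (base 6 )23112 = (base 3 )11111122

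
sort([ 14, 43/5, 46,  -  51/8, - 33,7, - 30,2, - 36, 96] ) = [ - 36, - 33, - 30,-51/8, 2, 7,43/5, 14,46, 96]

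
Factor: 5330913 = 3^1*7^1*253853^1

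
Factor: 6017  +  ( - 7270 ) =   -  1253 = - 7^1 * 179^1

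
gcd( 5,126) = 1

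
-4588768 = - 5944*772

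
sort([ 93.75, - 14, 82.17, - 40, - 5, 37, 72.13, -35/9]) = [ -40 , - 14, - 5, - 35/9,  37, 72.13, 82.17, 93.75]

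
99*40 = 3960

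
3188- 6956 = -3768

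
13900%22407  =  13900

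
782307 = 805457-23150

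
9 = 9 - 0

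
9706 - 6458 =3248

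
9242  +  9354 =18596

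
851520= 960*887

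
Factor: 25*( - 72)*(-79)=142200  =  2^3*3^2*5^2*79^1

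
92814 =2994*31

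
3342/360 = 557/60 = 9.28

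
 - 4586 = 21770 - 26356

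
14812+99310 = 114122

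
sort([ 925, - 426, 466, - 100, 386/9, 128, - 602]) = [ - 602,-426, - 100, 386/9,128, 466,925]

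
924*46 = 42504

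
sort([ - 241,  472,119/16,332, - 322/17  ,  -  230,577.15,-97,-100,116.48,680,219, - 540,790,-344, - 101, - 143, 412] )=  [-540, - 344, - 241,-230,-143,  -  101, - 100,-97, - 322/17 , 119/16,116.48, 219, 332,412,472,577.15, 680, 790]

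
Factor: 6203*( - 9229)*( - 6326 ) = 362147602762 = 2^1*11^1*839^1*3163^1*6203^1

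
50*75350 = 3767500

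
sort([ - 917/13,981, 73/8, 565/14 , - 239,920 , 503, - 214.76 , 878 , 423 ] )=[ - 239 , - 214.76, - 917/13, 73/8 , 565/14,423 , 503, 878,920, 981 ]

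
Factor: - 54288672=-2^5 * 3^1*565507^1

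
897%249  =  150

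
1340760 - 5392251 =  - 4051491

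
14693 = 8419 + 6274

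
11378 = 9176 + 2202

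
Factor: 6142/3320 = 2^( - 2 )*5^(-1)*37^1 = 37/20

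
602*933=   561666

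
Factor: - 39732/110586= - 946/2633 = -2^1*11^1*43^1*2633^( - 1 ) 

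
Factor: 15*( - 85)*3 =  - 3^2*5^2*17^1 = -3825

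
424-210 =214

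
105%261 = 105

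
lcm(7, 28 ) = 28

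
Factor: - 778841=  - 7^1* 111263^1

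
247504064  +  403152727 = 650656791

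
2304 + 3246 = 5550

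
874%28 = 6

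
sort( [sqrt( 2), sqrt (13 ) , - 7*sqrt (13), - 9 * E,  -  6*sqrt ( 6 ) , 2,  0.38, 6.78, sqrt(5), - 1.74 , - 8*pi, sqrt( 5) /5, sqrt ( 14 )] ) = [ - 7*sqrt (13) ,-8*pi, - 9*E,- 6*sqrt(6 ), - 1.74, 0.38, sqrt( 5)/5 , sqrt(2), 2, sqrt( 5 ),sqrt( 13), sqrt( 14 ), 6.78]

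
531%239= 53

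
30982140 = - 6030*( - 5138)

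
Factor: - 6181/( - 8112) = 2^( - 4)*3^( - 1 )*7^1 * 13^(  -  2)*883^1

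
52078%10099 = 1583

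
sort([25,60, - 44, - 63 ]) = [ - 63,-44,25,60] 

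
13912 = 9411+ 4501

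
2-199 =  - 197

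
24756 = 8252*3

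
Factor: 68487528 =2^3*3^1*2853647^1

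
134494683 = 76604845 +57889838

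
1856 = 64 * 29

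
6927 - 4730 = 2197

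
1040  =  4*260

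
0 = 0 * 87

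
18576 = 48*387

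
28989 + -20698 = 8291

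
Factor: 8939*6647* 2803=166547344999 = 7^1*17^2* 23^1*1277^1*2803^1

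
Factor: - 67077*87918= - 2^1*3^3*29^1*257^1*14653^1 = - 5897275686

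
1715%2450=1715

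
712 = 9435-8723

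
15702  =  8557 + 7145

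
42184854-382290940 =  - 340106086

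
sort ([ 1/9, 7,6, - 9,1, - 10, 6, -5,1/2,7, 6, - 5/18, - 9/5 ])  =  [- 10, - 9, - 5,-9/5,-5/18, 1/9, 1/2,1,6 , 6,6 , 7,  7 ] 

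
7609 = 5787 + 1822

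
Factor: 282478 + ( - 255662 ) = 26816 = 2^6*419^1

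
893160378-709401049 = 183759329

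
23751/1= 23751 = 23751.00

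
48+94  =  142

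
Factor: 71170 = 2^1*5^1 * 11^1*647^1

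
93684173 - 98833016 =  - 5148843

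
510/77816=255/38908 = 0.01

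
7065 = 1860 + 5205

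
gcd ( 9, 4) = 1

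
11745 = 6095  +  5650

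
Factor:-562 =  -2^1*281^1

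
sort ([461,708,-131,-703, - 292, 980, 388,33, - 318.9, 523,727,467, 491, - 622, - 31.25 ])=[-703, - 622, - 318.9 ,-292, - 131, - 31.25 , 33, 388,461, 467,491,  523, 708, 727, 980] 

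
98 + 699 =797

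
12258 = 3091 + 9167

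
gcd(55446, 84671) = 1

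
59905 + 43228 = 103133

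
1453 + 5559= 7012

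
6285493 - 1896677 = 4388816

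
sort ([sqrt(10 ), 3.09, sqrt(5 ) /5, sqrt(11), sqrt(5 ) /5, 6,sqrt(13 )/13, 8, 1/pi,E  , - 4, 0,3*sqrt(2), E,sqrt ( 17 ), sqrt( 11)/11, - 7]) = [ - 7, - 4, 0,sqrt(13) /13,sqrt( 11 ) /11,1/pi, sqrt( 5) /5, sqrt(5) /5,E,  E, 3.09, sqrt(10 ),sqrt(11) , sqrt(17), 3*sqrt (2),6, 8 ]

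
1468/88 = 367/22 = 16.68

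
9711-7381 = 2330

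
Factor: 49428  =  2^2*3^2*1373^1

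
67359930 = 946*71205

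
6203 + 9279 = 15482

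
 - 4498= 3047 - 7545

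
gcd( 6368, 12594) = 2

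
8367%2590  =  597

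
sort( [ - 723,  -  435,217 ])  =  [-723,-435 , 217]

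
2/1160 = 1/580=0.00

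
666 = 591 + 75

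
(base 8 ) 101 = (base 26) 2D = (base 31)23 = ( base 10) 65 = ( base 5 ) 230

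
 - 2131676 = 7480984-9612660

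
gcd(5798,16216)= 2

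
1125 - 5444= - 4319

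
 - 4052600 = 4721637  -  8774237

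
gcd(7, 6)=1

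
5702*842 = 4801084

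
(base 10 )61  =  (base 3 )2021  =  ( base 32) 1T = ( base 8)75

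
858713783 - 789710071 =69003712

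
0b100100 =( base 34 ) 12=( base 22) 1e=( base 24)1C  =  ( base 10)36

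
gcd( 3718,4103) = 11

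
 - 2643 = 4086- 6729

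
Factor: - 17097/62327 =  - 3^1 * 41^1*139^1*62327^( - 1)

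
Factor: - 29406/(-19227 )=2^1*13^1*17^( - 1 ) = 26/17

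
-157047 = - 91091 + -65956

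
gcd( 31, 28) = 1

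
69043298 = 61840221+7203077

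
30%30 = 0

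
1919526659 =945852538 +973674121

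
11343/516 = 21 + 169/172 = 21.98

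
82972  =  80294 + 2678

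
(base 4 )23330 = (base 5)11024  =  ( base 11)635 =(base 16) 2FC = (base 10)764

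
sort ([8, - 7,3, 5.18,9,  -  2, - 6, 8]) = [  -  7 , - 6, - 2,3,5.18,8, 8, 9]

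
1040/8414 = 520/4207=0.12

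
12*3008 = 36096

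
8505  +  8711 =17216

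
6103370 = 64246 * 95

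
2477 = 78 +2399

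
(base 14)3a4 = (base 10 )732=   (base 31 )NJ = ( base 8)1334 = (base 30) oc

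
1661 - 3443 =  - 1782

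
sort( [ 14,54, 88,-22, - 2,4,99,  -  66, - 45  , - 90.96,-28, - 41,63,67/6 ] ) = [-90.96,  -  66, - 45,-41 , -28, - 22, - 2, 4,67/6,14 , 54,63, 88, 99] 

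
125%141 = 125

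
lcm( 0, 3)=0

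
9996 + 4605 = 14601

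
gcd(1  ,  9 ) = 1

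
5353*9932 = 53165996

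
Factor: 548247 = 3^1 *7^1 * 26107^1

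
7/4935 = 1/705 = 0.00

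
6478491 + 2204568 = 8683059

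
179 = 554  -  375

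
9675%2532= 2079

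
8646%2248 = 1902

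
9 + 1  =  10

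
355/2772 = 355/2772  =  0.13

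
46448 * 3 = 139344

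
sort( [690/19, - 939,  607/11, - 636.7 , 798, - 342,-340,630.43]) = [ - 939 ,- 636.7 , - 342, - 340, 690/19,607/11,  630.43,798 ]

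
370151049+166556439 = 536707488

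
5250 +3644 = 8894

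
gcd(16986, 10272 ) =6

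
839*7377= 6189303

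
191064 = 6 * 31844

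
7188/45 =159 + 11/15  =  159.73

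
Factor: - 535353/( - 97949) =3^1 * 7^1 * 13^1*37^1 * 41^( - 1) * 53^1* 2389^ ( - 1) 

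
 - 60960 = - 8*7620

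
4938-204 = 4734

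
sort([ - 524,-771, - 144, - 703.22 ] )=[ -771 , - 703.22 , - 524, - 144 ] 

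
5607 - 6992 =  - 1385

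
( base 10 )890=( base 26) 186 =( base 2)1101111010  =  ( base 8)1572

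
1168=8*146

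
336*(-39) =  - 13104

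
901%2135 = 901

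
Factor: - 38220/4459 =- 2^2*3^1 * 5^1*7^ (- 1 ) = - 60/7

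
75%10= 5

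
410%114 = 68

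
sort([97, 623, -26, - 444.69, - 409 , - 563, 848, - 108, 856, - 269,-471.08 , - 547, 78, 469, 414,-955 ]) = [ - 955, - 563, - 547, -471.08, - 444.69, - 409,  -  269, - 108, - 26,78, 97, 414, 469, 623,848, 856] 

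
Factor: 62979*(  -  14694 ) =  - 2^1*3^2*7^1 * 31^1 * 79^1  *  2999^1 = - 925413426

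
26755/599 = 26755/599 = 44.67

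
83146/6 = 41573/3  =  13857.67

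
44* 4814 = 211816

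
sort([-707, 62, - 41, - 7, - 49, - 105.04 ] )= [ - 707, - 105.04,-49, - 41, -7 , 62 ] 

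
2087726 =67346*31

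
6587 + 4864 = 11451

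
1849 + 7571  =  9420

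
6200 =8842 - 2642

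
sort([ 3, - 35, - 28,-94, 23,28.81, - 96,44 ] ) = [ - 96,-94, - 35, - 28, 3, 23, 28.81,44]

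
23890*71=1696190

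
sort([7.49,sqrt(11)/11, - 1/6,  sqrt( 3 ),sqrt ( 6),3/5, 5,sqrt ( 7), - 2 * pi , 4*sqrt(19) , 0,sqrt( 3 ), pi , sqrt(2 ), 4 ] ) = [-2*pi, - 1/6, 0, sqrt(11)/11,3/5,sqrt(2), sqrt(3 ), sqrt(3) , sqrt ( 6 ),sqrt(7 ),pi, 4,5,  7.49 , 4*sqrt ( 19 ) ]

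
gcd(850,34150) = 50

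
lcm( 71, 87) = 6177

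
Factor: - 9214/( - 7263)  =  2^1*3^( - 3 ) * 17^1*269^ ( - 1)*271^1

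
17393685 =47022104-29628419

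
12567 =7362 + 5205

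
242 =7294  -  7052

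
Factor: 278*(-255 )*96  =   -2^6 * 3^2*5^1*17^1 * 139^1 = -  6805440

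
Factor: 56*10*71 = 39760 = 2^4 * 5^1*7^1*71^1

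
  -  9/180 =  - 1 + 19/20 = - 0.05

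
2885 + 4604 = 7489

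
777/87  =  259/29 = 8.93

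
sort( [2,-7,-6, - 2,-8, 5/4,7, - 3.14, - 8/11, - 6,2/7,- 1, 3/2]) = [ - 8, - 7, - 6, - 6 ,-3.14, - 2,-1,-8/11,2/7,5/4, 3/2, 2, 7 ] 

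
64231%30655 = 2921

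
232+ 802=1034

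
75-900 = - 825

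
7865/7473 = 1 + 392/7473 = 1.05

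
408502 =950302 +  - 541800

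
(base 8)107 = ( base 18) 3h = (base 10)71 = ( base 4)1013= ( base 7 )131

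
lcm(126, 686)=6174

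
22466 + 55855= 78321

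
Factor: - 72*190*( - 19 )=2^4*3^2*5^1  *19^2 = 259920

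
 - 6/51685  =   - 6/51685 =- 0.00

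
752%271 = 210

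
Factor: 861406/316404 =2^( - 1 ) *3^( - 2 )*7^1*11^( -1 )*13^1*17^( - 1)*47^( - 1)*4733^1 = 430703/158202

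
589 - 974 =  - 385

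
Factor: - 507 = -3^1*13^2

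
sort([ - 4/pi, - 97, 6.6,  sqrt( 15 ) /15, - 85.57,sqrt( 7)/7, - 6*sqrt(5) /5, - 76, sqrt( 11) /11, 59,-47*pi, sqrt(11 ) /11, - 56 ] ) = [  -  47*pi,-97,  -  85.57,-76,-56, - 6*sqrt( 5) /5,  -  4/pi,sqrt( 15 ) /15,sqrt ( 11 )/11, sqrt( 11) /11, sqrt( 7 )/7, 6.6,59 ]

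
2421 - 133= 2288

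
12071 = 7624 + 4447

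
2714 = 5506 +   -  2792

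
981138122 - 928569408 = 52568714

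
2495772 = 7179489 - 4683717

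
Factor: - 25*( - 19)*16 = 2^4*5^2*  19^1  =  7600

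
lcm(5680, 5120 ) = 363520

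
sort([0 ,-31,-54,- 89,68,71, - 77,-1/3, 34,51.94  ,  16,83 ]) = [-89,  -  77,-54, - 31,-1/3  ,  0, 16, 34 , 51.94,68 , 71,  83 ]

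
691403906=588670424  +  102733482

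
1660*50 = 83000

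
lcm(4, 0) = 0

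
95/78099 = 95/78099 = 0.00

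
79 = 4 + 75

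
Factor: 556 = 2^2*139^1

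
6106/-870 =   -  3053/435 = - 7.02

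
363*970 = 352110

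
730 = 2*365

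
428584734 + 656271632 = 1084856366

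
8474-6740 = 1734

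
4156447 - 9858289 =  - 5701842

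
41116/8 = 10279/2 = 5139.50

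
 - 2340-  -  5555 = 3215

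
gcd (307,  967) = 1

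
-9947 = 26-9973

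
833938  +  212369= 1046307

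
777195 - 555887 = 221308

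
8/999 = 8/999 = 0.01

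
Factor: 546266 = 2^1*7^1*39019^1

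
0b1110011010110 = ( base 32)76m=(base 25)bk7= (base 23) DLM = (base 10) 7382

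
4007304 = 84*47706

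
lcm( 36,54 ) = 108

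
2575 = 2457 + 118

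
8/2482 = 4/1241   =  0.00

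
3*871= 2613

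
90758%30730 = 29298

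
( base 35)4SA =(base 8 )13402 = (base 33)5dg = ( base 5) 142030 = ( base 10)5890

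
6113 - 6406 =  - 293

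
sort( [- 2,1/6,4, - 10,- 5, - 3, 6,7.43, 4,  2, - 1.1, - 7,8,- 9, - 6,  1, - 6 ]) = [ - 10  ,  -  9, - 7,  -  6,  -  6, - 5,-3, - 2, - 1.1 , 1/6 , 1, 2, 4, 4,  6,  7.43,  8] 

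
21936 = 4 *5484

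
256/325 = 256/325 = 0.79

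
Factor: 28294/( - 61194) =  - 3^( - 1 ) *31^( - 1 ) *43^1 = - 43/93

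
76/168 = 19/42 = 0.45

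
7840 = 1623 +6217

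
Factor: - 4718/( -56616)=2^( - 2)*3^( - 1)  =  1/12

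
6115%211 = 207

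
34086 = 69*494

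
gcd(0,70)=70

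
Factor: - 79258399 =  - 11^1*7205309^1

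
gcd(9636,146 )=146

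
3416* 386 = 1318576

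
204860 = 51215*4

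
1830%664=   502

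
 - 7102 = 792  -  7894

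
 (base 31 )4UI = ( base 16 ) 12B8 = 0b1001010111000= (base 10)4792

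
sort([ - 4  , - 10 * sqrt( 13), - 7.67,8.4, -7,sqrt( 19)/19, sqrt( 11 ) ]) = [ - 10*sqrt(13)  , - 7.67 , -7, - 4,sqrt(19)/19,sqrt( 11),8.4 ]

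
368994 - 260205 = 108789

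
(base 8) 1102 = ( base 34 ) h0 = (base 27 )lb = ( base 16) 242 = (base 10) 578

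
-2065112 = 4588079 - 6653191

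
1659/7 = 237 = 237.00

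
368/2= 184 =184.00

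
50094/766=25047/383 = 65.40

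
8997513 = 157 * 57309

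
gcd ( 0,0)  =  0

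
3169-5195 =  - 2026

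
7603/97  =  78 + 37/97 = 78.38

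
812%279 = 254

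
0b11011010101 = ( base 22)3DB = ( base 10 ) 1749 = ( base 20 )479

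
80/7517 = 80/7517 = 0.01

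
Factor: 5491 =17^2*19^1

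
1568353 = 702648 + 865705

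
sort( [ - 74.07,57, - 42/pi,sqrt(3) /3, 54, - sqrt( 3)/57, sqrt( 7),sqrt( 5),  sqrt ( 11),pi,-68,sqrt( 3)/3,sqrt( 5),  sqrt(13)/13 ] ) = [  -  74.07,  -  68,  -  42/pi, - sqrt ( 3)/57,  sqrt( 13)/13,sqrt(3)/3,sqrt( 3) /3,sqrt( 5 ), sqrt( 5), sqrt( 7),pi,  sqrt(11), 54,57] 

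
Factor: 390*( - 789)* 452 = -139084920 = - 2^3* 3^2*5^1*13^1*113^1*263^1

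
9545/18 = 530 + 5/18= 530.28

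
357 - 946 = -589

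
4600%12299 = 4600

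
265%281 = 265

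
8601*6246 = 53721846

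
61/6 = 10 + 1/6= 10.17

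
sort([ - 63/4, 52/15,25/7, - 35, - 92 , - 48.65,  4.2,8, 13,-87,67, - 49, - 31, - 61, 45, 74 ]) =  [-92, - 87, - 61, - 49, - 48.65, -35, - 31, - 63/4 , 52/15, 25/7, 4.2,8, 13,45, 67,74] 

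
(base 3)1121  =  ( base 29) 1E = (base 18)27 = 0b101011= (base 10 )43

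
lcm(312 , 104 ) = 312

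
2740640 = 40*68516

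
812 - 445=367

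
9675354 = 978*9893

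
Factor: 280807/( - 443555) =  - 5^(-1 ) * 7^ ( - 1 )*19^( - 1)*421^1 = - 421/665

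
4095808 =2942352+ 1153456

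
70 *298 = 20860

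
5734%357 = 22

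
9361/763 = 12  +  205/763 = 12.27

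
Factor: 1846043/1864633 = 23^( - 1)*53^1*61^1*571^1*81071^( - 1)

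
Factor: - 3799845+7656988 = 3857143 = 43^1*271^1 * 331^1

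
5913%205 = 173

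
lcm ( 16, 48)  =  48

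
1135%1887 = 1135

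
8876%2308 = 1952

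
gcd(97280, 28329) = 19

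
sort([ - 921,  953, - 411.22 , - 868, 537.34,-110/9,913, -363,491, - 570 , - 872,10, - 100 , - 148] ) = [ - 921, - 872, - 868 , - 570, - 411.22, - 363, - 148, -100, - 110/9,10, 491,537.34,913, 953 ] 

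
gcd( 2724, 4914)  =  6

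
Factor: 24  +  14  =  2^1*19^1=38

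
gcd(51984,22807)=1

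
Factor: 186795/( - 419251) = -3^2*5^1*101^(-1)  =  - 45/101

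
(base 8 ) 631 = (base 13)256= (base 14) 213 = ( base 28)EH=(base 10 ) 409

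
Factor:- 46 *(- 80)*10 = 2^6 * 5^2* 23^1 = 36800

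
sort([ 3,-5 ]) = [ - 5, 3]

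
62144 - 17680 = 44464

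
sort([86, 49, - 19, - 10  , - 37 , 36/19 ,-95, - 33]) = [ - 95,-37, - 33, - 19, - 10,36/19,49, 86] 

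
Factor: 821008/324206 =2^3*23^2*47^( - 1)*97^1*3449^( - 1 ) = 410504/162103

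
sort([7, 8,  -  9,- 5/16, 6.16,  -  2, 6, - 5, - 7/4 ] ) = [ - 9, - 5, - 2, - 7/4, - 5/16,  6, 6.16,7, 8 ]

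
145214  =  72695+72519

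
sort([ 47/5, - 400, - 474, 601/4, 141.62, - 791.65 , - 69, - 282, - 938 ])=[ - 938,-791.65, - 474, - 400, - 282,-69,47/5,141.62,  601/4 ] 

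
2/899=2/899=0.00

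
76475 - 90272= -13797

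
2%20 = 2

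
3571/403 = 8 + 347/403= 8.86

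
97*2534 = 245798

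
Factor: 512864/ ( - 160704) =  - 2^( - 1)*3^ ( - 4)*11^1*47^1= - 517/162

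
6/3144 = 1/524 =0.00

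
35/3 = 11+ 2/3  =  11.67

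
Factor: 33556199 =373^1*89963^1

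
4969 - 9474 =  - 4505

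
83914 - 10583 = 73331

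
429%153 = 123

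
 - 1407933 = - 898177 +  - 509756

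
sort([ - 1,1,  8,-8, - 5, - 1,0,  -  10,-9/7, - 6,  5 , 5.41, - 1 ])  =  [ - 10, - 8 , - 6, - 5, - 9/7,-1, - 1, - 1,0,  1,  5,  5.41, 8]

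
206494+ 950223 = 1156717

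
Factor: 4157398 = 2^1 * 7^1*149^1* 1993^1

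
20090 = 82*245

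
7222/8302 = 3611/4151 = 0.87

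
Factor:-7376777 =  - 229^1*32213^1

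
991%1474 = 991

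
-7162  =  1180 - 8342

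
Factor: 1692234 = 2^1*3^2*41^1*2293^1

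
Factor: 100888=2^3*12611^1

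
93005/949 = 98 + 3/949 = 98.00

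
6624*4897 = 32437728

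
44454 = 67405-22951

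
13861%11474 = 2387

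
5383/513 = 5383/513  =  10.49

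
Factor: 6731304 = 2^3*3^1 * 131^1*2141^1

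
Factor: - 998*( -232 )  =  231536 = 2^4*29^1* 499^1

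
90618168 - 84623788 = 5994380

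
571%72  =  67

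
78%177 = 78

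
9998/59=169 + 27/59=169.46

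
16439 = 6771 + 9668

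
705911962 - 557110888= 148801074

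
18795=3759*5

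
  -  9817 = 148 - 9965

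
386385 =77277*5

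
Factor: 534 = 2^1*3^1*89^1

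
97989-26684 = 71305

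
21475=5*4295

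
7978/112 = 3989/56 = 71.23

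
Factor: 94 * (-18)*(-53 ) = 2^2*3^2*47^1*53^1 = 89676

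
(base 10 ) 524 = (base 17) 1de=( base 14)296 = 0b1000001100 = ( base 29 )I2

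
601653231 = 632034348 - 30381117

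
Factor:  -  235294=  - 2^1* 71^1*1657^1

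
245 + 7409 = 7654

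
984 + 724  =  1708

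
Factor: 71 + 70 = 141 = 3^1*47^1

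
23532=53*444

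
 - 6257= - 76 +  - 6181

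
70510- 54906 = 15604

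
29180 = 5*5836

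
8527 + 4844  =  13371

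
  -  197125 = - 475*415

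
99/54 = 11/6 = 1.83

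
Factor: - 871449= - 3^1*79^1*3677^1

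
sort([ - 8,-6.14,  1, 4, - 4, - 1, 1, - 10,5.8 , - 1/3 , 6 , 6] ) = [ - 10, - 8, - 6.14,-4, - 1,-1/3,  1, 1,4,5.8, 6,6] 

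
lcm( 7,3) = 21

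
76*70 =5320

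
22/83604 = 11/41802 = 0.00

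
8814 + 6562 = 15376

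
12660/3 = 4220 = 4220.00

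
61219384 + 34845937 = 96065321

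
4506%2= 0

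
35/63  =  5/9 = 0.56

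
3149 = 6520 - 3371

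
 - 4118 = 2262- 6380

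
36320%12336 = 11648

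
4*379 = 1516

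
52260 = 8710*6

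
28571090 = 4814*5935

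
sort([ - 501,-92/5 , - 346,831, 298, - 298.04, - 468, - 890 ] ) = [  -  890, - 501, - 468,-346, - 298.04, - 92/5,298,831 ]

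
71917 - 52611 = 19306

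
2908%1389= 130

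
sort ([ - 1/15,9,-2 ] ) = [ - 2, - 1/15,9 ]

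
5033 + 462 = 5495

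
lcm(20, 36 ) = 180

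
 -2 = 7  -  9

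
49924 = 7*7132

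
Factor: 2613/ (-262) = -2^( - 1) * 3^1*13^1*67^1*131^(-1 ) 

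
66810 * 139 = 9286590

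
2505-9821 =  - 7316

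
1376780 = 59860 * 23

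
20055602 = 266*75397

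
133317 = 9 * 14813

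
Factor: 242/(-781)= - 22/71= - 2^1*11^1*71^( - 1)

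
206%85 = 36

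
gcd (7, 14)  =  7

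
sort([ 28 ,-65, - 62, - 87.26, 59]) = [ - 87.26, - 65, - 62,28, 59 ]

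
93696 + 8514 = 102210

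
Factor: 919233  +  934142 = 5^3*14827^1 = 1853375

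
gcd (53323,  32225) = 1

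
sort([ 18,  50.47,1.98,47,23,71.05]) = [ 1.98,18, 23,47, 50.47,71.05]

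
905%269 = 98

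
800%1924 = 800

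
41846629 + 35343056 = 77189685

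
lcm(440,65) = 5720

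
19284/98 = 9642/49 = 196.78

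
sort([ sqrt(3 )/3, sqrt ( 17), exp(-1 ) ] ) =[ exp(-1), sqrt( 3 ) /3, sqrt(17) ]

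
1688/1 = 1688 = 1688.00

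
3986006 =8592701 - 4606695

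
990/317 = 990/317 = 3.12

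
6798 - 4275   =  2523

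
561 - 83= 478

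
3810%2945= 865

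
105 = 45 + 60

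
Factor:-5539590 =-2^1*3^4*5^1*7^1*977^1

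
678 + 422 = 1100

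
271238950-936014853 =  - 664775903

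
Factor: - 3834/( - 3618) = 71/67  =  67^( - 1 ) *71^1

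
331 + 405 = 736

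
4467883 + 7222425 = 11690308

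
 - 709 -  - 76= - 633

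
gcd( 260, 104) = 52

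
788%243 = 59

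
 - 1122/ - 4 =561/2=280.50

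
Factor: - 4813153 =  - 31^1 * 139^1 * 1117^1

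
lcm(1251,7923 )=23769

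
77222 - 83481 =-6259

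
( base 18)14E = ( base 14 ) 214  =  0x19A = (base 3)120012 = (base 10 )410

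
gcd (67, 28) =1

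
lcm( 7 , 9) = 63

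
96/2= 48 = 48.00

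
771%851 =771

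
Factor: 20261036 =2^2*5065259^1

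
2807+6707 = 9514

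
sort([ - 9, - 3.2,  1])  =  [ - 9,-3.2,1]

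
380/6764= 5/89 = 0.06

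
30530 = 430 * 71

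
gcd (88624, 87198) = 2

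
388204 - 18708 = 369496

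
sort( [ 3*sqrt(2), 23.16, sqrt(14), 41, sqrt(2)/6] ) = [ sqrt( 2)/6 , sqrt(14 ), 3 * sqrt( 2 ), 23.16, 41]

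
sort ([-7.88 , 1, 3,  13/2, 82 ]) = [- 7.88 , 1, 3, 13/2,  82]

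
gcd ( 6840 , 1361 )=1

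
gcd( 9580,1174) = 2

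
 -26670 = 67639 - 94309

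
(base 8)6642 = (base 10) 3490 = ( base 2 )110110100010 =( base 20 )8EA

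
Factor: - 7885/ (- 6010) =2^( - 1) * 19^1*83^1 * 601^ ( - 1 )  =  1577/1202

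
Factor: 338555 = 5^1*7^1*17^1*569^1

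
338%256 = 82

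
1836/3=612 = 612.00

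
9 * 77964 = 701676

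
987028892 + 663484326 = 1650513218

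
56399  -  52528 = 3871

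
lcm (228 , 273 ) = 20748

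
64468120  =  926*69620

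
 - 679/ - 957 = 679/957 = 0.71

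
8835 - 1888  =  6947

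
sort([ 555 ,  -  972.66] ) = [ - 972.66, 555] 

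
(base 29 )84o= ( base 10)6868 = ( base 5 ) 204433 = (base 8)15324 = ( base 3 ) 100102101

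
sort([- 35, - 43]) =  [-43 ,-35 ] 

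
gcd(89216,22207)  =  1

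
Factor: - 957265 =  - 5^1*191453^1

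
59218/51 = 59218/51 = 1161.14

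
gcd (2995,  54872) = 1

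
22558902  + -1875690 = 20683212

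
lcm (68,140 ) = 2380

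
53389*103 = 5499067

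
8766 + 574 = 9340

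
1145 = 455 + 690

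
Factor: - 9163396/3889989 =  - 2^2*3^(- 2)*11^1*19^1*97^1*113^1*157^( - 1)*2753^( - 1)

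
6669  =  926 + 5743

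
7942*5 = 39710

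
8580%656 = 52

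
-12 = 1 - 13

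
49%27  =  22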